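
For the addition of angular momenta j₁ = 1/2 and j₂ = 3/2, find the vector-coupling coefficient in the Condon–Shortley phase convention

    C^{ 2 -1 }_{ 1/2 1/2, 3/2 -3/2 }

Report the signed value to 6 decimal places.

+√(1/4) ≈ +0.500000

√[5·0!1!3!/5! · 1!0!0!3!1!3!] = √(9)
  +(−1)^0/∏(0,0,0,0,1,3)! = 1/6  (running 1/6)
⟨..|..⟩ = √(9)·(1/6) = +0.500000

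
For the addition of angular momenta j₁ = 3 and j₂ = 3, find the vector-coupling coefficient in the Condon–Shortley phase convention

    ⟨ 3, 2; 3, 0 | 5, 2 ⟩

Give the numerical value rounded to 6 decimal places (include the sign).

+0.577350

√[11·1!5!5!/12! · 5!1!3!3!7!3!] = √(43200)
  +(−1)^0/∏(0,1,1,3,4,2)! = 1/288  (running 1/288)
  +(−1)^1/∏(1,0,0,2,5,3)! = -1/1440  (running 1/360)
⟨..|..⟩ = √(43200)·(1/360) = +0.577350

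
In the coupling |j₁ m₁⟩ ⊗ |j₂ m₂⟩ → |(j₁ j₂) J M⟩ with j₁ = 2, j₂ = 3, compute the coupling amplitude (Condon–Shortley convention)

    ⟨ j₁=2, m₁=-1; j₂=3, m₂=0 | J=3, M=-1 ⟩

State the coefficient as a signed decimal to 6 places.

triangle: 2!*2!*4!/9! = 96/362880
(j±m)!: 1!*3!*3!*3!*2!*4! = 10368
prefactor² = (2J+1)*Δ*N² = 96/5
  k=1: −1/(1!*1!*2!*2!*0!*2!) = -1/8
  k=2: +1/(2!*0!*1!*1!*1!*3!) = 1/12
Σ = -1/24  ⇒  CG² = 96/5*(-1/24)² = 1/30
CG = −√(1/30) = -0.182574

−√(1/30) = -0.182574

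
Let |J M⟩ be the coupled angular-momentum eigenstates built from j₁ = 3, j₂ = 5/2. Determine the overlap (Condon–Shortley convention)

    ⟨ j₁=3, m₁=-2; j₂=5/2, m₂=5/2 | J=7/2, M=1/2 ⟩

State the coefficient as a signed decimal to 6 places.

√[8·2!4!3!/10! · 1!5!5!0!4!3!] = √(9216/7)
  +(−1)^2/∏(2,0,3,3,1,0)! = 1/72  (running 1/72)
⟨..|..⟩ = √(9216/7)·(1/72) = +0.503953

+0.503953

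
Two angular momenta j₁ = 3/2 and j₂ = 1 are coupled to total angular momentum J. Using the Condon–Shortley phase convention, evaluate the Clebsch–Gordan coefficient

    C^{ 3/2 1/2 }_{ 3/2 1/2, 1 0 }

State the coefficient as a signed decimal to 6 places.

+√(1/15) = +0.258199

√[4·1!2!1!/5! · 2!1!1!1!2!1!] = √(4/15)
  +(−1)^0/∏(0,1,1,1,1,0)! = 1  (running 1)
  +(−1)^1/∏(1,0,0,0,2,1)! = -1/2  (running 1/2)
⟨..|..⟩ = √(4/15)·(1/2) = +0.258199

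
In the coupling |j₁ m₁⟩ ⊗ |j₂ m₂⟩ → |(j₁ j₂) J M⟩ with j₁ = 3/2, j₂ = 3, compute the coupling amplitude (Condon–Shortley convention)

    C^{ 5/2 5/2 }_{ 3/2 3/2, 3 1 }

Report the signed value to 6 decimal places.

√[6·2!1!4!/8! · 3!0!4!2!5!0!] = √(1728/7)
  +(−1)^0/∏(0,2,0,4,1,0)! = 1/48  (running 1/48)
⟨..|..⟩ = √(1728/7)·(1/48) = +0.327327

+√(3/28) = +0.327327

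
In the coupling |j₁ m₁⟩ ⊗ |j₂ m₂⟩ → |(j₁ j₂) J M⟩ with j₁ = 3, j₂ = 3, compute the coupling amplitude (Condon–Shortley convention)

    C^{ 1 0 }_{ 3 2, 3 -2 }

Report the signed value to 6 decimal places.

-0.377964  (= −√(1/7))

j₁+j₂−J=5  J+j₁−j₂=1  J−j₁+j₂=1  j₁+j₂+J+1=8
(j₁±m₁, j₂±m₂, J±M) = (5,1,1,5,1,1)
P² = 900/7
sum k=0..1:
  [0] +1/120 = 1/120
  [1] −1/24 = -1/24
S = -1/30
C² = P²·S² = 1/7 ; C = -0.377964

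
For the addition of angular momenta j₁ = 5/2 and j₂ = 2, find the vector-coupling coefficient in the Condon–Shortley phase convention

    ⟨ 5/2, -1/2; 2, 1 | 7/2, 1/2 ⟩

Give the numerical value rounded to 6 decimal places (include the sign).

−√(14/45) ≈ -0.557773

√[8·1!4!3!/9! · 2!3!3!1!4!3!] = √(1152/35)
  +(−1)^0/∏(0,1,3,3,1,0)! = 1/36  (running 1/36)
  +(−1)^1/∏(1,0,2,2,2,1)! = -1/8  (running -7/72)
⟨..|..⟩ = √(1152/35)·(-7/72) = -0.557773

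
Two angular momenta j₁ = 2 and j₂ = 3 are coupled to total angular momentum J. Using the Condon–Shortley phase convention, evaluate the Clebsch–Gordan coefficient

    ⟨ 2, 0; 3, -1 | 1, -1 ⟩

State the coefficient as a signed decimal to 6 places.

triangle: 4!*0!*2!/7! = 48/5040
(j±m)!: 2!*2!*2!*4!*0!*2! = 384
prefactor² = (2J+1)*Δ*N² = 384/35
  k=2: +1/(2!*2!*0!*0!*0!*2!) = 1/8
Σ = 1/8  ⇒  CG² = 384/35*1/8² = 6/35
CG = +√(6/35) = +0.414039

+√(6/35) ≈ +0.414039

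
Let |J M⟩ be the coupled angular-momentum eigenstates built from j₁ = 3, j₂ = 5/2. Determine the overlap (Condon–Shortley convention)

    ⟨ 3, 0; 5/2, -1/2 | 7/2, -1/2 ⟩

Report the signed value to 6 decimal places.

√[8·2!4!3!/10! · 3!3!2!3!3!4!] = √(6912/175)
  +(−1)^0/∏(0,2,3,2,1,1)! = 1/24  (running 1/24)
  +(−1)^1/∏(1,1,2,1,2,2)! = -1/8  (running -1/12)
  +(−1)^2/∏(2,0,1,0,3,3)! = 1/72  (running -5/72)
⟨..|..⟩ = √(6912/175)·(-5/72) = -0.436436

−√(4/21) = -0.436436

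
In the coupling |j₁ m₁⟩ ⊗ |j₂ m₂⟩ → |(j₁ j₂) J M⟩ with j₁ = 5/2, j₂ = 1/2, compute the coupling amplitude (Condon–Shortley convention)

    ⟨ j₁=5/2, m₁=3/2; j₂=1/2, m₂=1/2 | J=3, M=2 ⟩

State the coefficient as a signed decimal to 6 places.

√[7·0!5!1!/7! · 4!1!1!0!5!1!] = √(480)
  +(−1)^0/∏(0,0,1,1,4,0)! = 1/24  (running 1/24)
⟨..|..⟩ = √(480)·(1/24) = +0.912871

+√(5/6) ≈ +0.912871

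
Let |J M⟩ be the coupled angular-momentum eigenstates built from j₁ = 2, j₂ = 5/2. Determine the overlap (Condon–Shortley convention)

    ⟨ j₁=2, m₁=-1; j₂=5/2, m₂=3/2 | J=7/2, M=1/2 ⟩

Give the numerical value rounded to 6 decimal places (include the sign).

-0.619780

triangle: 1!×3!×4!/9! = 144/362880
(j±m)!: 1!×3!×4!×1!×4!×3! = 20736
prefactor² = (2J+1)×Δ×N² = 2304/35
  k=0: +1/(0!×1!×3!×4!×0!×0!) = 1/144
  k=1: −1/(1!×0!×2!×3!×1!×1!) = -1/12
Σ = -11/144  ⇒  CG² = 2304/35×(-11/144)² = 121/315
CG = −√(121/315) = -0.619780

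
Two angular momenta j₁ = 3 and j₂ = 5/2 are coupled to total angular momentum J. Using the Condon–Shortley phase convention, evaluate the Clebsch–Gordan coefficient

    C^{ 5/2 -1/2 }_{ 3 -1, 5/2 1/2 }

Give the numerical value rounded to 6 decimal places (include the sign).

+0.478091  (= +√(8/35))

triangle: 3!×3!×2!/9! = 72/362880
(j±m)!: 2!×4!×3!×2!×2!×3! = 6912
prefactor² = (2J+1)×Δ×N² = 288/35
  k=1: −1/(1!×2!×3!×2!×0!×0!) = -1/24
  k=2: +1/(2!×1!×2!×1!×1!×1!) = 1/4
  k=3: −1/(3!×0!×1!×0!×2!×2!) = -1/24
Σ = 1/6  ⇒  CG² = 288/35×1/6² = 8/35
CG = +√(8/35) = +0.478091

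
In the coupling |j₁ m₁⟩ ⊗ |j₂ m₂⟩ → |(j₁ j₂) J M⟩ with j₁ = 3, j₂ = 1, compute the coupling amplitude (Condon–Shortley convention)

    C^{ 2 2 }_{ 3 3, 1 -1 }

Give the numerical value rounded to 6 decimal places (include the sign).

√[5·2!4!0!/7! · 6!0!0!2!4!0!] = √(11520/7)
  +(−1)^0/∏(0,2,0,0,4,0)! = 1/48  (running 1/48)
⟨..|..⟩ = √(11520/7)·(1/48) = +0.845154

+√(5/7) ≈ +0.845154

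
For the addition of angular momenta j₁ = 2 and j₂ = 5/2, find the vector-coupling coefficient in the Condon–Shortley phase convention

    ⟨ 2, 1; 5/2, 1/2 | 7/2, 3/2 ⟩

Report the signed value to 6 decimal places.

j₁+j₂−J=1  J+j₁−j₂=3  J−j₁+j₂=4  j₁+j₂+J+1=9
(j₁±m₁, j₂±m₂, J±M) = (3,1,3,2,5,2)
P² = 384/7
sum k=0..1:
  [0] +1/12 = 1/12
  [1] −1/24 = -1/24
S = 1/24
C² = P²·S² = 2/21 ; C = +0.308607

+0.308607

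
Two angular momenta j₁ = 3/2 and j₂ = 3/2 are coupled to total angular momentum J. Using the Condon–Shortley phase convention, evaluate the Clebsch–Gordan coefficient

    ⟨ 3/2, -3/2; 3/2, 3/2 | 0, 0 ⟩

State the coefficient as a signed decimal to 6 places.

−√(1/4) ≈ -0.500000

j₁+j₂−J=3  J+j₁−j₂=0  J−j₁+j₂=0  j₁+j₂+J+1=4
(j₁±m₁, j₂±m₂, J±M) = (0,3,3,0,0,0)
P² = 9
sum k=3..3:
  [3] −1/6 = -1/6
S = -1/6
C² = P²·S² = 1/4 ; C = -0.500000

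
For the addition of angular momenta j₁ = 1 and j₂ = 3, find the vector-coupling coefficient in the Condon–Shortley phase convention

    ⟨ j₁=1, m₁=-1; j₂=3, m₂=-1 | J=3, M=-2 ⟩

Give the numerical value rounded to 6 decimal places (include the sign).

triangle: 1!*1!*5!/8! = 120/40320
(j±m)!: 0!*2!*2!*4!*1!*5! = 11520
prefactor² = (2J+1)*Δ*N² = 240
  k=1: −1/(1!*0!*1!*1!*0!*4!) = -1/24
Σ = -1/24  ⇒  CG² = 240*(-1/24)² = 5/12
CG = −√(5/12) = -0.645497

-0.645497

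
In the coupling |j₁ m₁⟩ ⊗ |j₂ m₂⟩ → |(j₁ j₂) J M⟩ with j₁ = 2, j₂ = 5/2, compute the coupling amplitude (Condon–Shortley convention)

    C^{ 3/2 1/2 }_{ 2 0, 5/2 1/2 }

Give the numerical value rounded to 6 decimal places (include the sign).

+0.239046  (= +√(2/35))

triangle: 3!×1!×2!/7! = 12/5040
(j±m)!: 2!×2!×3!×2!×2!×1! = 96
prefactor² = (2J+1)×Δ×N² = 32/35
  k=1: −1/(1!×2!×1!×2!×0!×0!) = -1/4
  k=2: +1/(2!×1!×0!×1!×1!×1!) = 1/2
Σ = 1/4  ⇒  CG² = 32/35×1/4² = 2/35
CG = +√(2/35) = +0.239046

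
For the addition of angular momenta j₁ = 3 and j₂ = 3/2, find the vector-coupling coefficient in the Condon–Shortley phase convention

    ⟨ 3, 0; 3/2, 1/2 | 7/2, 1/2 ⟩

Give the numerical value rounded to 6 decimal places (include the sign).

-0.308607

√[8·1!5!2!/9! · 3!3!2!1!4!3!] = √(384/7)
  +(−1)^0/∏(0,1,3,2,2,0)! = 1/24  (running 1/24)
  +(−1)^1/∏(1,0,2,1,3,1)! = -1/12  (running -1/24)
⟨..|..⟩ = √(384/7)·(-1/24) = -0.308607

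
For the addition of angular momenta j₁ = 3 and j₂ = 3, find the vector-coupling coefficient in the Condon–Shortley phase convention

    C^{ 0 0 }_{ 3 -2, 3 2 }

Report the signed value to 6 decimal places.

j₁+j₂−J=6  J+j₁−j₂=0  J−j₁+j₂=0  j₁+j₂+J+1=7
(j₁±m₁, j₂±m₂, J±M) = (1,5,5,1,0,0)
P² = 14400/7
sum k=5..5:
  [5] −1/120 = -1/120
S = -1/120
C² = P²·S² = 1/7 ; C = -0.377964

-0.377964  (= −√(1/7))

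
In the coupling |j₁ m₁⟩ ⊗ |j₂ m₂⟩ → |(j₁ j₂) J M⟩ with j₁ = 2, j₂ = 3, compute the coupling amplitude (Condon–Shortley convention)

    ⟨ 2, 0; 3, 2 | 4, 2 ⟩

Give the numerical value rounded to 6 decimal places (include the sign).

j₁+j₂−J=1  J+j₁−j₂=3  J−j₁+j₂=5  j₁+j₂+J+1=10
(j₁±m₁, j₂±m₂, J±M) = (2,2,5,1,6,2)
P² = 8640/7
sum k=0..1:
  [0] +1/240 = 1/240
  [1] −1/48 = -1/48
S = -1/60
C² = P²·S² = 12/35 ; C = -0.585540

-0.585540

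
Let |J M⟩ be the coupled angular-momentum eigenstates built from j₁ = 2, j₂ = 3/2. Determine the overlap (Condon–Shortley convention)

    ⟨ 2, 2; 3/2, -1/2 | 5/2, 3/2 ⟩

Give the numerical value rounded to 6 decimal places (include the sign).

+√(16/35) = +0.676123

√[6·1!3!2!/7! · 4!0!1!2!4!1!] = √(576/35)
  +(−1)^0/∏(0,1,0,1,3,1)! = 1/6  (running 1/6)
⟨..|..⟩ = √(576/35)·(1/6) = +0.676123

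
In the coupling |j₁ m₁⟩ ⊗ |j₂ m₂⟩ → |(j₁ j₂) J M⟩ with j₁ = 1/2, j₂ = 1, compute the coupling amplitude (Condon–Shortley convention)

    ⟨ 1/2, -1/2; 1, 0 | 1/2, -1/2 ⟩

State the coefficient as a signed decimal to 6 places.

j₁+j₂−J=1  J+j₁−j₂=0  J−j₁+j₂=1  j₁+j₂+J+1=3
(j₁±m₁, j₂±m₂, J±M) = (0,1,1,1,0,1)
P² = 1/3
sum k=1..1:
  [1] −1/1 = -1
S = -1
C² = P²·S² = 1/3 ; C = -0.577350

-0.577350  (= −√(1/3))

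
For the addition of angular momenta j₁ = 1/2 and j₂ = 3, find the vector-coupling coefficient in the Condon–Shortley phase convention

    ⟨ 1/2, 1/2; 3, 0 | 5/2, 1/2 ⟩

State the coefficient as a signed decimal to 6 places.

j₁+j₂−J=1  J+j₁−j₂=0  J−j₁+j₂=5  j₁+j₂+J+1=7
(j₁±m₁, j₂±m₂, J±M) = (1,0,3,3,3,2)
P² = 432/7
sum k=0..0:
  [0] +1/12 = 1/12
S = 1/12
C² = P²·S² = 3/7 ; C = +0.654654

+√(3/7) ≈ +0.654654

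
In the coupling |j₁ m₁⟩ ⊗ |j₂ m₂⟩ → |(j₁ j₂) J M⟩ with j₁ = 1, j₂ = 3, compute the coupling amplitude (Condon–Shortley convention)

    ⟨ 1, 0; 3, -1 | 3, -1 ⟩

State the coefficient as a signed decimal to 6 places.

+0.288675  (= +√(1/12))

triangle: 1!*1!*5!/8! = 120/40320
(j±m)!: 1!*1!*2!*4!*2!*4! = 2304
prefactor² = (2J+1)*Δ*N² = 48
  k=0: +1/(0!*1!*1!*2!*0!*3!) = 1/12
  k=1: −1/(1!*0!*0!*1!*1!*4!) = -1/24
Σ = 1/24  ⇒  CG² = 48*1/24² = 1/12
CG = +√(1/12) = +0.288675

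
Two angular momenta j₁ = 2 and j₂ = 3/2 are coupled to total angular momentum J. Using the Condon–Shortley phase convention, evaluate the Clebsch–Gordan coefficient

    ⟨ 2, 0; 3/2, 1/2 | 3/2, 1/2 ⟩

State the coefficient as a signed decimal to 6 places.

-0.447214  (= −√(1/5))

√[4·2!2!1!/6! · 2!2!2!1!2!1!] = √(16/45)
  +(−1)^1/∏(1,1,1,1,1,0)! = -1  (running -1)
  +(−1)^2/∏(2,0,0,0,2,1)! = 1/4  (running -3/4)
⟨..|..⟩ = √(16/45)·(-3/4) = -0.447214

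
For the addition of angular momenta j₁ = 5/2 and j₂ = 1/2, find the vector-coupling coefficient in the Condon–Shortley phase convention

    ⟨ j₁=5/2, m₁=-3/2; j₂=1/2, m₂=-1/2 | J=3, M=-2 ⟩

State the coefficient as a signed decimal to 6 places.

√[7·0!5!1!/7! · 1!4!0!1!1!5!] = √(480)
  +(−1)^0/∏(0,0,4,0,1,1)! = 1/24  (running 1/24)
⟨..|..⟩ = √(480)·(1/24) = +0.912871

+√(5/6) ≈ +0.912871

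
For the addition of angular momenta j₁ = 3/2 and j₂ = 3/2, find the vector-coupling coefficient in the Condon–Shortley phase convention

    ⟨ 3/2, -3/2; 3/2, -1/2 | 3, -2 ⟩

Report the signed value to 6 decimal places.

triangle: 0!*3!*3!/7! = 36/5040
(j±m)!: 0!*3!*1!*2!*1!*5! = 1440
prefactor² = (2J+1)*Δ*N² = 72
  k=0: +1/(0!*0!*3!*1!*0!*2!) = 1/12
Σ = 1/12  ⇒  CG² = 72*1/12² = 1/2
CG = +√(1/2) = +0.707107

+0.707107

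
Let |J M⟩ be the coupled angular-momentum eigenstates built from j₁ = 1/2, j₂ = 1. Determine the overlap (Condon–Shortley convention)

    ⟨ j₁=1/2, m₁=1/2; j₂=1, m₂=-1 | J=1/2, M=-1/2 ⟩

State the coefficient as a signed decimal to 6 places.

√[2·1!0!1!/3! · 1!0!0!2!0!1!] = √(2/3)
  +(−1)^0/∏(0,1,0,0,0,1)! = 1  (running 1)
⟨..|..⟩ = √(2/3)·(1) = +0.816497

+0.816497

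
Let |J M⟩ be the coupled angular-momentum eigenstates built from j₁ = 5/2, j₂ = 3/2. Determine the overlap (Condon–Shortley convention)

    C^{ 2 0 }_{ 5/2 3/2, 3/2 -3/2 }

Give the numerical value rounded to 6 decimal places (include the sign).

+√(3/7) ≈ +0.654654

triangle: 2!·3!·1!/7! = 12/5040
(j±m)!: 4!·1!·0!·3!·2!·2! = 576
prefactor² = (2J+1)·Δ·N² = 48/7
  k=0: +1/(0!·2!·1!·0!·2!·1!) = 1/4
Σ = 1/4  ⇒  CG² = 48/7·1/4² = 3/7
CG = +√(3/7) = +0.654654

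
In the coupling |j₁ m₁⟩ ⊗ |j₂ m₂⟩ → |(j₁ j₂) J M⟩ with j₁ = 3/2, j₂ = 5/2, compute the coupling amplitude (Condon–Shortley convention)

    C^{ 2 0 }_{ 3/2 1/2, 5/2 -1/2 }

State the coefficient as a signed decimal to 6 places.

√[5·2!1!3!/7! · 2!1!2!3!2!2!] = √(8/7)
  +(−1)^0/∏(0,2,1,2,0,1)! = 1/4  (running 1/4)
  +(−1)^1/∏(1,1,0,1,1,2)! = -1/2  (running -1/4)
⟨..|..⟩ = √(8/7)·(-1/4) = -0.267261

−√(1/14) = -0.267261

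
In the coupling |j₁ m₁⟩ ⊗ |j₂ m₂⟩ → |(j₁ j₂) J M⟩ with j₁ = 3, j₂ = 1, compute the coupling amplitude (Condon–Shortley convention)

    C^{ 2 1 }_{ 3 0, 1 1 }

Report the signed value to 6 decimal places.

+0.377964  (= +√(1/7))

j₁+j₂−J=2  J+j₁−j₂=4  J−j₁+j₂=0  j₁+j₂+J+1=7
(j₁±m₁, j₂±m₂, J±M) = (3,3,2,0,3,1)
P² = 144/7
sum k=2..2:
  [2] +1/12 = 1/12
S = 1/12
C² = P²·S² = 1/7 ; C = +0.377964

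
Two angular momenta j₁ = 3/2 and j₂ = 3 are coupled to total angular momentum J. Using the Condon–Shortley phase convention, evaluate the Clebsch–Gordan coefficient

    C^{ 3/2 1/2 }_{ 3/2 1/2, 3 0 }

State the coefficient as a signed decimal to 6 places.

j₁+j₂−J=3  J+j₁−j₂=0  J−j₁+j₂=3  j₁+j₂+J+1=7
(j₁±m₁, j₂±m₂, J±M) = (2,1,3,3,2,1)
P² = 144/35
sum k=1..1:
  [1] −1/4 = -1/4
S = -1/4
C² = P²·S² = 9/35 ; C = -0.507093

-0.507093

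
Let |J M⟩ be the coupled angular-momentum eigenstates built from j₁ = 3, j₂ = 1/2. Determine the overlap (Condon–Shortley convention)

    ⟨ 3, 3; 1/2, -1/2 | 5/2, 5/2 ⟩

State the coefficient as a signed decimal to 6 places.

√[6·1!5!0!/7! · 6!0!0!1!5!0!] = √(86400/7)
  +(−1)^0/∏(0,1,0,0,5,0)! = 1/120  (running 1/120)
⟨..|..⟩ = √(86400/7)·(1/120) = +0.925820

+√(6/7) = +0.925820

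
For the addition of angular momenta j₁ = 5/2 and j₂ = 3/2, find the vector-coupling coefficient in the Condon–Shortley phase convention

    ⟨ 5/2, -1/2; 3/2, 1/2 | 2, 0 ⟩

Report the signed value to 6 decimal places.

-0.267261

√[5·2!3!1!/7! · 2!3!2!1!2!2!] = √(8/7)
  +(−1)^1/∏(1,1,2,1,1,0)! = -1/2  (running -1/2)
  +(−1)^2/∏(2,0,1,0,2,1)! = 1/4  (running -1/4)
⟨..|..⟩ = √(8/7)·(-1/4) = -0.267261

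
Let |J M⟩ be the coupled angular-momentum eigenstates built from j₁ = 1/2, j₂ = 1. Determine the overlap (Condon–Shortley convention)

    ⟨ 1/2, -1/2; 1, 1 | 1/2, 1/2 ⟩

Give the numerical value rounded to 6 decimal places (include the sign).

j₁+j₂−J=1  J+j₁−j₂=0  J−j₁+j₂=1  j₁+j₂+J+1=3
(j₁±m₁, j₂±m₂, J±M) = (0,1,2,0,1,0)
P² = 2/3
sum k=1..1:
  [1] −1/1 = -1
S = -1
C² = P²·S² = 2/3 ; C = -0.816497

-0.816497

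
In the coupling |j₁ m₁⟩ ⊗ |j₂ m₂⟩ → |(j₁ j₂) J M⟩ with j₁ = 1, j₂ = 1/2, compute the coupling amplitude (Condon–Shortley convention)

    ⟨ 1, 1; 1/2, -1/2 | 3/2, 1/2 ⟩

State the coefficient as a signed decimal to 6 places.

j₁+j₂−J=0  J+j₁−j₂=2  J−j₁+j₂=1  j₁+j₂+J+1=4
(j₁±m₁, j₂±m₂, J±M) = (2,0,0,1,2,1)
P² = 4/3
sum k=0..0:
  [0] +1/2 = 1/2
S = 1/2
C² = P²·S² = 1/3 ; C = +0.577350

+√(1/3) ≈ +0.577350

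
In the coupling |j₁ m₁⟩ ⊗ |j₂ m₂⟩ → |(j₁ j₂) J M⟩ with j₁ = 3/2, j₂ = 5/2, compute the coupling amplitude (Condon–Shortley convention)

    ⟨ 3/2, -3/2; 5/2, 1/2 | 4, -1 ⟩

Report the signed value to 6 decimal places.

triangle: 0!*3!*5!/9! = 720/362880
(j±m)!: 0!*3!*3!*2!*3!*5! = 51840
prefactor² = (2J+1)*Δ*N² = 6480/7
  k=0: +1/(0!*0!*3!*3!*0!*2!) = 1/72
Σ = 1/72  ⇒  CG² = 6480/7*1/72² = 5/28
CG = +√(5/28) = +0.422577

+√(5/28) = +0.422577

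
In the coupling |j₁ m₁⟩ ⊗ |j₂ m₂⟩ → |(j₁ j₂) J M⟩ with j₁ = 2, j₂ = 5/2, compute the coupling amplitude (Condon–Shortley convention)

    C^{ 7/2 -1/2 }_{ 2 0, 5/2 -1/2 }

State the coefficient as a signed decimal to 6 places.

j₁+j₂−J=1  J+j₁−j₂=3  J−j₁+j₂=4  j₁+j₂+J+1=9
(j₁±m₁, j₂±m₂, J±M) = (2,2,2,3,3,4)
P² = 768/35
sum k=0..1:
  [0] +1/8 = 1/8
  [1] −1/12 = -1/12
S = 1/24
C² = P²·S² = 4/105 ; C = +0.195180

+√(4/105) = +0.195180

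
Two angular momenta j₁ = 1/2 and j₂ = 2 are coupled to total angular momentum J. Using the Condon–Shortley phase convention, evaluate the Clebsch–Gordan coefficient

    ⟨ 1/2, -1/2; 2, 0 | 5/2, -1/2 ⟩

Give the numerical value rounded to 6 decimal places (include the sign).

+0.774597  (= +√(3/5))

triangle: 0!*1!*4!/6! = 24/720
(j±m)!: 0!*1!*2!*2!*2!*3! = 48
prefactor² = (2J+1)*Δ*N² = 48/5
  k=0: +1/(0!*0!*1!*2!*0!*2!) = 1/4
Σ = 1/4  ⇒  CG² = 48/5*1/4² = 3/5
CG = +√(3/5) = +0.774597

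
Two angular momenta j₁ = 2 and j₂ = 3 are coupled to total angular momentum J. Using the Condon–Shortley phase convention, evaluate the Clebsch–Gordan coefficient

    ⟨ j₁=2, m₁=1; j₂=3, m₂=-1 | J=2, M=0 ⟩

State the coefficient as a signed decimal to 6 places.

√[5·3!1!3!/8! · 3!1!2!4!2!2!] = √(36/7)
  +(−1)^0/∏(0,3,1,2,0,1)! = 1/12  (running 1/12)
  +(−1)^1/∏(1,2,0,1,1,2)! = -1/4  (running -1/6)
⟨..|..⟩ = √(36/7)·(-1/6) = -0.377964

-0.377964  (= −√(1/7))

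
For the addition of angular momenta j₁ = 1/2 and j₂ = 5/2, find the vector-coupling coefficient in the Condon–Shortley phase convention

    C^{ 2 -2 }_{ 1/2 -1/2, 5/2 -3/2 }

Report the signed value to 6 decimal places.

√[5·1!0!4!/6! · 0!1!1!4!0!4!] = √(96)
  +(−1)^1/∏(1,0,0,0,0,4)! = -1/24  (running -1/24)
⟨..|..⟩ = √(96)·(-1/24) = -0.408248

−√(1/6) ≈ -0.408248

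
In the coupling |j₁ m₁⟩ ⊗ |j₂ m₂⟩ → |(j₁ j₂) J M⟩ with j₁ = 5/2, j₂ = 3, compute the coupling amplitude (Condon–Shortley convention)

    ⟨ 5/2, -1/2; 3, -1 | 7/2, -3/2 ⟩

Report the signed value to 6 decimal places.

j₁+j₂−J=2  J+j₁−j₂=3  J−j₁+j₂=4  j₁+j₂+J+1=10
(j₁±m₁, j₂±m₂, J±M) = (2,3,2,4,2,5)
P² = 3072/35
sum k=0..2:
  [0] +1/48 = 1/48
  [1] −1/12 = -1/12
  [2] +1/96 = 1/96
S = -5/96
C² = P²·S² = 5/21 ; C = -0.487950

−√(5/21) = -0.487950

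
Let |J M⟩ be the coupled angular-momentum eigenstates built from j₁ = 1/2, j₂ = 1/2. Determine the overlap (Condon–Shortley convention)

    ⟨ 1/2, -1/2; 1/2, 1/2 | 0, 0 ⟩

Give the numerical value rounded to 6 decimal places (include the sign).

-0.707107

triangle: 1!×0!×0!/2! = 1/2
(j±m)!: 0!×1!×1!×0!×0!×0! = 1
prefactor² = (2J+1)×Δ×N² = 1/2
  k=1: −1/(1!×0!×0!×0!×0!×0!) = -1
Σ = -1  ⇒  CG² = 1/2×(-1)² = 1/2
CG = −√(1/2) = -0.707107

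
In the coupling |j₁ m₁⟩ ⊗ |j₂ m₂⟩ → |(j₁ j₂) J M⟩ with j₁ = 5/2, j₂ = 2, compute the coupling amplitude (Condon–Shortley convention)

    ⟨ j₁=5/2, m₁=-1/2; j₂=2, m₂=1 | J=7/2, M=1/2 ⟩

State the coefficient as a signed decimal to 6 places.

−√(14/45) ≈ -0.557773

j₁+j₂−J=1  J+j₁−j₂=4  J−j₁+j₂=3  j₁+j₂+J+1=9
(j₁±m₁, j₂±m₂, J±M) = (2,3,3,1,4,3)
P² = 1152/35
sum k=0..1:
  [0] +1/36 = 1/36
  [1] −1/8 = -1/8
S = -7/72
C² = P²·S² = 14/45 ; C = -0.557773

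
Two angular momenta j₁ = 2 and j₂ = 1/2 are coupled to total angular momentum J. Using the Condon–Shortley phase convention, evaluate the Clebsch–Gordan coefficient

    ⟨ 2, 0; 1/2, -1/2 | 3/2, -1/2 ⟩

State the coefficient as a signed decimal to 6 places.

+√(2/5) = +0.632456

triangle: 1!·3!·0!/5! = 6/120
(j±m)!: 2!·2!·0!·1!·1!·2! = 8
prefactor² = (2J+1)·Δ·N² = 8/5
  k=0: +1/(0!·1!·2!·0!·1!·0!) = 1/2
Σ = 1/2  ⇒  CG² = 8/5·1/2² = 2/5
CG = +√(2/5) = +0.632456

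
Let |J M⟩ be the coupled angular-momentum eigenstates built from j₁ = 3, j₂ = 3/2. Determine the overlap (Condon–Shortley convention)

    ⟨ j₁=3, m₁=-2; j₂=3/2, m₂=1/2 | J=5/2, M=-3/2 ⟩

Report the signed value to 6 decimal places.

+√(1/14) ≈ +0.267261

triangle: 2!·4!·1!/8! = 48/40320
(j±m)!: 1!·5!·2!·1!·1!·4! = 5760
prefactor² = (2J+1)·Δ·N² = 288/7
  k=1: −1/(1!·1!·4!·1!·0!·0!) = -1/24
  k=2: +1/(2!·0!·3!·0!·1!·1!) = 1/12
Σ = 1/24  ⇒  CG² = 288/7·1/24² = 1/14
CG = +√(1/14) = +0.267261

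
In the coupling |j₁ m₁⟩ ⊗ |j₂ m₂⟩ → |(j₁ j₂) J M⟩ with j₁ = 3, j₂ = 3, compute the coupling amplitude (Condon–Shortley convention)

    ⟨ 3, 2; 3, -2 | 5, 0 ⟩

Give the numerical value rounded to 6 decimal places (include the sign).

√[11·1!5!5!/12! · 5!1!1!5!5!5!] = √(480000/7)
  +(−1)^0/∏(0,1,1,1,4,4)! = 1/576  (running 1/576)
  +(−1)^1/∏(1,0,0,0,5,5)! = -1/14400  (running 1/600)
⟨..|..⟩ = √(480000/7)·(1/600) = +0.436436

+√(4/21) = +0.436436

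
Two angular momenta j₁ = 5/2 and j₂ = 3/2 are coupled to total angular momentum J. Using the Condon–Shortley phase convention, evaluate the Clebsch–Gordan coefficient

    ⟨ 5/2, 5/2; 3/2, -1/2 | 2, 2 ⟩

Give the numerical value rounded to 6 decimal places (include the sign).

√[5·2!3!1!/7! · 5!0!1!2!4!0!] = √(480/7)
  +(−1)^0/∏(0,2,0,1,3,0)! = 1/12  (running 1/12)
⟨..|..⟩ = √(480/7)·(1/12) = +0.690066

+√(10/21) ≈ +0.690066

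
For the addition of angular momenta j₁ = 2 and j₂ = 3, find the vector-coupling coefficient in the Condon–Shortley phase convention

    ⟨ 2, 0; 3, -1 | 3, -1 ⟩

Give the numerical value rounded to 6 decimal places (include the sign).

triangle: 2!×2!×4!/9! = 96/362880
(j±m)!: 2!×2!×2!×4!×2!×4! = 9216
prefactor² = (2J+1)×Δ×N² = 256/15
  k=0: +1/(0!×2!×2!×2!×0!×2!) = 1/16
  k=1: −1/(1!×1!×1!×1!×1!×3!) = -1/6
  k=2: +1/(2!×0!×0!×0!×2!×4!) = 1/96
Σ = -3/32  ⇒  CG² = 256/15×(-3/32)² = 3/20
CG = −√(3/20) = -0.387298

−√(3/20) ≈ -0.387298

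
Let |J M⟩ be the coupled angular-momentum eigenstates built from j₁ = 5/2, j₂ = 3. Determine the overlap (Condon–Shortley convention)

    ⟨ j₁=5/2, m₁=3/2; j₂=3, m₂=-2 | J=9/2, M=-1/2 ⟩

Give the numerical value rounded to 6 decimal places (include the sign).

+0.510355  (= +√(361/1386))

triangle: 1!×4!×5!/11! = 2880/39916800
(j±m)!: 4!×1!×1!×5!×4!×5! = 8294400
prefactor² = (2J+1)×Δ×N² = 460800/77
  k=0: +1/(0!×1!×1!×1!×3!×4!) = 1/144
  k=1: −1/(1!×0!×0!×0!×4!×5!) = -1/2880
Σ = 19/2880  ⇒  CG² = 460800/77×19/2880² = 361/1386
CG = +√(361/1386) = +0.510355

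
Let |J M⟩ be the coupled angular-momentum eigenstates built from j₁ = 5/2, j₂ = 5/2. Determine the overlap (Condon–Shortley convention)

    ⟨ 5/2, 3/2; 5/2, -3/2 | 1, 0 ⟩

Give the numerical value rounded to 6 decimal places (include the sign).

−√(9/70) ≈ -0.358569

triangle: 4!×1!×1!/7! = 24/5040
(j±m)!: 4!×1!×1!×4!×1!×1! = 576
prefactor² = (2J+1)×Δ×N² = 288/35
  k=0: +1/(0!×4!×1!×1!×0!×0!) = 1/24
  k=1: −1/(1!×3!×0!×0!×1!×1!) = -1/6
Σ = -1/8  ⇒  CG² = 288/35×(-1/8)² = 9/70
CG = −√(9/70) = -0.358569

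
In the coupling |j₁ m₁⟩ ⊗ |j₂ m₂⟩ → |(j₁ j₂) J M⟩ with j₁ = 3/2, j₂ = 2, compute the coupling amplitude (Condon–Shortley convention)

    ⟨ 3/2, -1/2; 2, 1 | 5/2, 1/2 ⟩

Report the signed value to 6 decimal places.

-0.597614  (= −√(5/14))

j₁+j₂−J=1  J+j₁−j₂=2  J−j₁+j₂=3  j₁+j₂+J+1=7
(j₁±m₁, j₂±m₂, J±M) = (1,2,3,1,3,2)
P² = 72/35
sum k=0..1:
  [0] +1/12 = 1/12
  [1] −1/2 = -1/2
S = -5/12
C² = P²·S² = 5/14 ; C = -0.597614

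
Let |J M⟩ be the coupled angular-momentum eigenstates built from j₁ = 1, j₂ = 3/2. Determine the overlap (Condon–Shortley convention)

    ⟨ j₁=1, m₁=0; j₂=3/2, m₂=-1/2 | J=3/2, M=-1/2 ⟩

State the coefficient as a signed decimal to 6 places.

√[4·1!1!2!/5! · 1!1!1!2!1!2!] = √(4/15)
  +(−1)^0/∏(0,1,1,1,0,1)! = 1  (running 1)
  +(−1)^1/∏(1,0,0,0,1,2)! = -1/2  (running 1/2)
⟨..|..⟩ = √(4/15)·(1/2) = +0.258199

+√(1/15) = +0.258199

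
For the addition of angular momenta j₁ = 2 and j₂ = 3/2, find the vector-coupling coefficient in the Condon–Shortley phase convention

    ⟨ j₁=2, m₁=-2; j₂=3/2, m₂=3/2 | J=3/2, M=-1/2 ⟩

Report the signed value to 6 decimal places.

+√(2/5) ≈ +0.632456

triangle: 2!×2!×1!/6! = 4/720
(j±m)!: 0!×4!×3!×0!×1!×2! = 288
prefactor² = (2J+1)×Δ×N² = 32/5
  k=2: +1/(2!×0!×2!×1!×0!×0!) = 1/4
Σ = 1/4  ⇒  CG² = 32/5×1/4² = 2/5
CG = +√(2/5) = +0.632456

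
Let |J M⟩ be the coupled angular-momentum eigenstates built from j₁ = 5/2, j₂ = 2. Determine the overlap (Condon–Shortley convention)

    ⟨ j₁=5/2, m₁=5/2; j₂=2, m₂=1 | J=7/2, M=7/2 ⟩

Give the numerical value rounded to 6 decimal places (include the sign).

+√(5/9) = +0.745356

√[8·1!4!3!/9! · 5!0!3!1!7!0!] = √(11520)
  +(−1)^0/∏(0,1,0,3,4,0)! = 1/144  (running 1/144)
⟨..|..⟩ = √(11520)·(1/144) = +0.745356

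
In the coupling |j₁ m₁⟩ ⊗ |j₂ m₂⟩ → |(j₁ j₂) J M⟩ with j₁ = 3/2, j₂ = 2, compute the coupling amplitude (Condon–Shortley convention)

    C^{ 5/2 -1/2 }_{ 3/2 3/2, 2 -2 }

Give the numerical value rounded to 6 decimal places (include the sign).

+√(6/35) = +0.414039

triangle: 1!×2!×3!/7! = 12/5040
(j±m)!: 3!×0!×0!×4!×2!×3! = 1728
prefactor² = (2J+1)×Δ×N² = 864/35
  k=0: +1/(0!×1!×0!×0!×2!×3!) = 1/12
Σ = 1/12  ⇒  CG² = 864/35×1/12² = 6/35
CG = +√(6/35) = +0.414039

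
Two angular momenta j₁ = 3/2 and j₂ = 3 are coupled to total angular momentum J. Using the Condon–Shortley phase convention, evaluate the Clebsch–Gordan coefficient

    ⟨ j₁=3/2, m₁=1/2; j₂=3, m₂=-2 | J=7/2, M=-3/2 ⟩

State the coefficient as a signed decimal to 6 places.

j₁+j₂−J=1  J+j₁−j₂=2  J−j₁+j₂=5  j₁+j₂+J+1=9
(j₁±m₁, j₂±m₂, J±M) = (2,1,1,5,2,5)
P² = 6400/21
sum k=0..1:
  [0] +1/24 = 1/24
  [1] −1/240 = -1/240
S = 3/80
C² = P²·S² = 3/7 ; C = +0.654654

+√(3/7) = +0.654654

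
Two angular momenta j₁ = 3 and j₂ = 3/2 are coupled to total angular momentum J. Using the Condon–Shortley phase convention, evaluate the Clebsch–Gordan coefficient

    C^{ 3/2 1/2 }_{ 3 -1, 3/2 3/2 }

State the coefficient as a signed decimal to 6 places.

−√(4/35) = -0.338062

triangle: 3!×3!×0!/7! = 36/5040
(j±m)!: 2!×4!×3!×0!×2!×1! = 576
prefactor² = (2J+1)×Δ×N² = 576/35
  k=3: −1/(3!×0!×1!×0!×2!×0!) = -1/12
Σ = -1/12  ⇒  CG² = 576/35×(-1/12)² = 4/35
CG = −√(4/35) = -0.338062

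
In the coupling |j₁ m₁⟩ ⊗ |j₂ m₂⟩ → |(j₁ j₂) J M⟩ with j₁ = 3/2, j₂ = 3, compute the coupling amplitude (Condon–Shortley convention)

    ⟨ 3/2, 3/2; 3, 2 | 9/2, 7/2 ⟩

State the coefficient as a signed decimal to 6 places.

+0.816497

triangle: 0!×3!×6!/10! = 4320/3628800
(j±m)!: 3!×0!×5!×1!×8!×1! = 29030400
prefactor² = (2J+1)×Δ×N² = 345600
  k=0: +1/(0!×0!×0!×5!×3!×1!) = 1/720
Σ = 1/720  ⇒  CG² = 345600×1/720² = 2/3
CG = +√(2/3) = +0.816497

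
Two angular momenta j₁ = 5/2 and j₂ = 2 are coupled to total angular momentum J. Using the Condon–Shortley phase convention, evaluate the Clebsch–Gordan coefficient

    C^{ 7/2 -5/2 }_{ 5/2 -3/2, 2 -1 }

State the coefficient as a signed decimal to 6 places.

triangle: 1!×4!×3!/9! = 144/362880
(j±m)!: 1!×4!×1!×3!×1!×6! = 103680
prefactor² = (2J+1)×Δ×N² = 2304/7
  k=0: +1/(0!×1!×4!×1!×0!×2!) = 1/48
  k=1: −1/(1!×0!×3!×0!×1!×3!) = -1/36
Σ = -1/144  ⇒  CG² = 2304/7×(-1/144)² = 1/63
CG = −√(1/63) = -0.125988

−√(1/63) ≈ -0.125988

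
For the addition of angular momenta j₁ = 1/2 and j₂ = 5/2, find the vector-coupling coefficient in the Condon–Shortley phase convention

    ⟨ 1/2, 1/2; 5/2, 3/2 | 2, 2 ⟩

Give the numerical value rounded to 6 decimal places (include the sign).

√[5·1!0!4!/6! · 1!0!4!1!4!0!] = √(96)
  +(−1)^0/∏(0,1,0,4,0,0)! = 1/24  (running 1/24)
⟨..|..⟩ = √(96)·(1/24) = +0.408248

+√(1/6) = +0.408248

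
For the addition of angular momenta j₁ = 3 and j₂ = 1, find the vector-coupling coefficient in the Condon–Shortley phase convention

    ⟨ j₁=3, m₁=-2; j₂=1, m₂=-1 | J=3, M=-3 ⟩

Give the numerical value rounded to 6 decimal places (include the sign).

+√(1/4) ≈ +0.500000

√[7·1!5!1!/8! · 1!5!0!2!0!6!] = √(3600)
  +(−1)^0/∏(0,1,5,0,0,1)! = 1/120  (running 1/120)
⟨..|..⟩ = √(3600)·(1/120) = +0.500000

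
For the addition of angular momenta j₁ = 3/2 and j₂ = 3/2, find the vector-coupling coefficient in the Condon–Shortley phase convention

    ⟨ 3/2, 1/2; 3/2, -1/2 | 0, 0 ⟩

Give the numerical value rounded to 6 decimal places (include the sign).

j₁+j₂−J=3  J+j₁−j₂=0  J−j₁+j₂=0  j₁+j₂+J+1=4
(j₁±m₁, j₂±m₂, J±M) = (2,1,1,2,0,0)
P² = 1
sum k=1..1:
  [1] −1/2 = -1/2
S = -1/2
C² = P²·S² = 1/4 ; C = -0.500000

−√(1/4) = -0.500000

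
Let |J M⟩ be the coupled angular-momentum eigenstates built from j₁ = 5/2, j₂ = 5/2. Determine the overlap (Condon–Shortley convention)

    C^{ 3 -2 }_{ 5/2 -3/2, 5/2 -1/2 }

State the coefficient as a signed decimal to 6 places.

-0.288675  (= −√(1/12))

triangle: 2!×3!×3!/9! = 72/362880
(j±m)!: 1!×4!×2!×3!×1!×5! = 34560
prefactor² = (2J+1)×Δ×N² = 48
  k=1: −1/(1!×1!×3!×1!×0!×2!) = -1/12
  k=2: +1/(2!×0!×2!×0!×1!×3!) = 1/24
Σ = -1/24  ⇒  CG² = 48×(-1/24)² = 1/12
CG = −√(1/12) = -0.288675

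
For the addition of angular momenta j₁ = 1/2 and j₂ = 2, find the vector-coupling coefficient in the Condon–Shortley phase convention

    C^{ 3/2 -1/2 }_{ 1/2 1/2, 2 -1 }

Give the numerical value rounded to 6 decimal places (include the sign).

+0.774597  (= +√(3/5))

√[4·1!0!3!/5! · 1!0!1!3!1!2!] = √(12/5)
  +(−1)^0/∏(0,1,0,1,0,2)! = 1/2  (running 1/2)
⟨..|..⟩ = √(12/5)·(1/2) = +0.774597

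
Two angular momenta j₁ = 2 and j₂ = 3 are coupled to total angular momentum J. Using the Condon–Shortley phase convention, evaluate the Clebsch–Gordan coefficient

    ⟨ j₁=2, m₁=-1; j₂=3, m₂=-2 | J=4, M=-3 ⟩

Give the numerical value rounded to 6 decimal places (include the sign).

j₁+j₂−J=1  J+j₁−j₂=3  J−j₁+j₂=5  j₁+j₂+J+1=10
(j₁±m₁, j₂±m₂, J±M) = (1,3,1,5,1,7)
P² = 6480
sum k=0..1:
  [0] +1/144 = 1/144
  [1] −1/240 = -1/240
S = 1/360
C² = P²·S² = 1/20 ; C = +0.223607

+0.223607  (= +√(1/20))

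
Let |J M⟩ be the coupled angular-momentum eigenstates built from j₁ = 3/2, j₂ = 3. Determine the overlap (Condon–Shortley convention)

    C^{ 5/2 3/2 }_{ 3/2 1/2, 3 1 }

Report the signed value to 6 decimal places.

-0.591608

triangle: 2!*1!*4!/8! = 48/40320
(j±m)!: 2!*1!*4!*2!*4!*1! = 2304
prefactor² = (2J+1)*Δ*N² = 576/35
  k=0: +1/(0!*2!*1!*4!*0!*0!) = 1/48
  k=1: −1/(1!*1!*0!*3!*1!*1!) = -1/6
Σ = -7/48  ⇒  CG² = 576/35*(-7/48)² = 7/20
CG = −√(7/20) = -0.591608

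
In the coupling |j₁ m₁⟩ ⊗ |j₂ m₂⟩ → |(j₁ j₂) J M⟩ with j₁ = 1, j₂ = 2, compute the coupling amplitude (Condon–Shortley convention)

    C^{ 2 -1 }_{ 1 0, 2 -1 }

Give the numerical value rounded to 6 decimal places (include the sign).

+√(1/6) = +0.408248

triangle: 1!·1!·3!/6! = 6/720
(j±m)!: 1!·1!·1!·3!·1!·3! = 36
prefactor² = (2J+1)·Δ·N² = 3/2
  k=0: +1/(0!·1!·1!·1!·0!·2!) = 1/2
  k=1: −1/(1!·0!·0!·0!·1!·3!) = -1/6
Σ = 1/3  ⇒  CG² = 3/2·1/3² = 1/6
CG = +√(1/6) = +0.408248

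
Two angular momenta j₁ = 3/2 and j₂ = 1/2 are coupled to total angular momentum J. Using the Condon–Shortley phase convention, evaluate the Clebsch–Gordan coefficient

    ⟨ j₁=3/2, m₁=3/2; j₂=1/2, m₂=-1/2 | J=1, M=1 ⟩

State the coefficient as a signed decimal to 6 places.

+√(3/4) = +0.866025

triangle: 1!*2!*0!/4! = 2/24
(j±m)!: 3!*0!*0!*1!*2!*0! = 12
prefactor² = (2J+1)*Δ*N² = 3
  k=0: +1/(0!*1!*0!*0!*2!*0!) = 1/2
Σ = 1/2  ⇒  CG² = 3*1/2² = 3/4
CG = +√(3/4) = +0.866025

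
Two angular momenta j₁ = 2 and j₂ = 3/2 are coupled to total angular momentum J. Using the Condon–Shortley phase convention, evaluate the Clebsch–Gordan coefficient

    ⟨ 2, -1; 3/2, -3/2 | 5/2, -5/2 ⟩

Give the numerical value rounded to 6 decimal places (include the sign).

j₁+j₂−J=1  J+j₁−j₂=3  J−j₁+j₂=2  j₁+j₂+J+1=7
(j₁±m₁, j₂±m₂, J±M) = (1,3,0,3,0,5)
P² = 432/7
sum k=0..0:
  [0] +1/12 = 1/12
S = 1/12
C² = P²·S² = 3/7 ; C = +0.654654

+0.654654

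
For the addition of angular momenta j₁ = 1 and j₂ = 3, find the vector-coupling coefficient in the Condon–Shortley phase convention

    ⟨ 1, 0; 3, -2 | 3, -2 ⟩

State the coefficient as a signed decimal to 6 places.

j₁+j₂−J=1  J+j₁−j₂=1  J−j₁+j₂=5  j₁+j₂+J+1=8
(j₁±m₁, j₂±m₂, J±M) = (1,1,1,5,1,5)
P² = 300
sum k=0..1:
  [0] +1/24 = 1/24
  [1] −1/120 = -1/120
S = 1/30
C² = P²·S² = 1/3 ; C = +0.577350

+√(1/3) = +0.577350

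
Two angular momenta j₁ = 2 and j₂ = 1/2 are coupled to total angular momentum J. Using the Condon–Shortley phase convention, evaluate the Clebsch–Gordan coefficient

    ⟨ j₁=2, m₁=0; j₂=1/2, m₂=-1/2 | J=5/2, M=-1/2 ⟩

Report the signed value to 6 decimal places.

√[6·0!4!1!/6! · 2!2!0!1!2!3!] = √(48/5)
  +(−1)^0/∏(0,0,2,0,2,1)! = 1/4  (running 1/4)
⟨..|..⟩ = √(48/5)·(1/4) = +0.774597

+√(3/5) = +0.774597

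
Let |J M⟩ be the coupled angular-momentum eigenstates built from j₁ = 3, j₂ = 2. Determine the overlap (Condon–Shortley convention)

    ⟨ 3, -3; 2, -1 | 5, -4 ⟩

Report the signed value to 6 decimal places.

triangle: 0!·6!·4!/11! = 17280/39916800
(j±m)!: 0!·6!·1!·3!·1!·9! = 1567641600
prefactor² = (2J+1)·Δ·N² = 7464960
  k=0: +1/(0!·0!·6!·1!·0!·3!) = 1/4320
Σ = 1/4320  ⇒  CG² = 7464960·1/4320² = 2/5
CG = +√(2/5) = +0.632456

+√(2/5) ≈ +0.632456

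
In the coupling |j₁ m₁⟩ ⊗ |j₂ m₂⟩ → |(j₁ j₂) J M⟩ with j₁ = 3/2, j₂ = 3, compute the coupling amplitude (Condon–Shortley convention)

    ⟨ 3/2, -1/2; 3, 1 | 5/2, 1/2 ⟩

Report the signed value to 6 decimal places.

-0.119523

j₁+j₂−J=2  J+j₁−j₂=1  J−j₁+j₂=4  j₁+j₂+J+1=8
(j₁±m₁, j₂±m₂, J±M) = (1,2,4,2,3,2)
P² = 288/35
sum k=1..2:
  [1] −1/6 = -1/6
  [2] +1/8 = 1/8
S = -1/24
C² = P²·S² = 1/70 ; C = -0.119523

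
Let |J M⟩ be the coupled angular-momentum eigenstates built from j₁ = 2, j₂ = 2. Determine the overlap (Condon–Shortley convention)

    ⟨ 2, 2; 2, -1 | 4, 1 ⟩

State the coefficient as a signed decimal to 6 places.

√[9·0!4!4!/9! · 4!0!1!3!5!3!] = √(10368/7)
  +(−1)^0/∏(0,0,0,1,4,3)! = 1/144  (running 1/144)
⟨..|..⟩ = √(10368/7)·(1/144) = +0.267261

+0.267261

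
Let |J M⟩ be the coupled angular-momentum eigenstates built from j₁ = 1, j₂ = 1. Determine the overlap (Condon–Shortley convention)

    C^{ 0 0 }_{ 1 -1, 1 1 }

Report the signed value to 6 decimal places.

+√(1/3) = +0.577350

j₁+j₂−J=2  J+j₁−j₂=0  J−j₁+j₂=0  j₁+j₂+J+1=3
(j₁±m₁, j₂±m₂, J±M) = (0,2,2,0,0,0)
P² = 4/3
sum k=2..2:
  [2] +1/2 = 1/2
S = 1/2
C² = P²·S² = 1/3 ; C = +0.577350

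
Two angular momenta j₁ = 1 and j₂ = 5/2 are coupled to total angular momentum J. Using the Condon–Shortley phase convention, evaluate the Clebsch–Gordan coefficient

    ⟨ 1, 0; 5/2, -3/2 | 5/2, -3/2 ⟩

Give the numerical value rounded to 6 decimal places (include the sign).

+√(9/35) ≈ +0.507093

triangle: 1!×1!×4!/7! = 24/5040
(j±m)!: 1!×1!×1!×4!×1!×4! = 576
prefactor² = (2J+1)×Δ×N² = 576/35
  k=0: +1/(0!×1!×1!×1!×0!×3!) = 1/6
  k=1: −1/(1!×0!×0!×0!×1!×4!) = -1/24
Σ = 1/8  ⇒  CG² = 576/35×1/8² = 9/35
CG = +√(9/35) = +0.507093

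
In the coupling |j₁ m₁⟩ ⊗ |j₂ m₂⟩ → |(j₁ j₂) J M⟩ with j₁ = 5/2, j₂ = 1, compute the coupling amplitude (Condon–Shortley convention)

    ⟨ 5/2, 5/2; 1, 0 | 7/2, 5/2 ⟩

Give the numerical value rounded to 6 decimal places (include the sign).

+√(2/7) ≈ +0.534522

triangle: 0!·5!·2!/8! = 240/40320
(j±m)!: 5!·0!·1!·1!·6!·1! = 86400
prefactor² = (2J+1)·Δ·N² = 28800/7
  k=0: +1/(0!·0!·0!·1!·5!·1!) = 1/120
Σ = 1/120  ⇒  CG² = 28800/7·1/120² = 2/7
CG = +√(2/7) = +0.534522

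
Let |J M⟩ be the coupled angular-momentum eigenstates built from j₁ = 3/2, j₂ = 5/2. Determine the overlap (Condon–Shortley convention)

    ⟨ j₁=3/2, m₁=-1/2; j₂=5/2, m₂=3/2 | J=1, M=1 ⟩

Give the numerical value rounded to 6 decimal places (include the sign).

+0.547723

j₁+j₂−J=3  J+j₁−j₂=0  J−j₁+j₂=2  j₁+j₂+J+1=6
(j₁±m₁, j₂±m₂, J±M) = (1,2,4,1,2,0)
P² = 24/5
sum k=2..2:
  [2] +1/4 = 1/4
S = 1/4
C² = P²·S² = 3/10 ; C = +0.547723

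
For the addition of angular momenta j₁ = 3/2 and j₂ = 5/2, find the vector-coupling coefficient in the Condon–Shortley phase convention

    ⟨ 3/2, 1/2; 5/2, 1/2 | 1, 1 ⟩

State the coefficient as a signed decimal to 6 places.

-0.387298  (= −√(3/20))

triangle: 3!·0!·2!/6! = 12/720
(j±m)!: 2!·1!·3!·2!·2!·0! = 48
prefactor² = (2J+1)·Δ·N² = 12/5
  k=1: −1/(1!·2!·0!·2!·0!·0!) = -1/4
Σ = -1/4  ⇒  CG² = 12/5·(-1/4)² = 3/20
CG = −√(3/20) = -0.387298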